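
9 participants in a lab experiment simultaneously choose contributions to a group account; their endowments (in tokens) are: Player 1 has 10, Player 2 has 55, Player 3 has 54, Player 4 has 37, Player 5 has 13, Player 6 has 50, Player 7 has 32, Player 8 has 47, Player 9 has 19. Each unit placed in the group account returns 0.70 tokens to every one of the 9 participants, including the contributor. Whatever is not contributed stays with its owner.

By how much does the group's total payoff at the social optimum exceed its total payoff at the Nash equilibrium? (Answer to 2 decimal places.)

1680.10 tokens

The private return per contributed unit is 0.70 < 1 for everyone, so the Nash equilibrium is zero contribution and the group total is Σ E_j = 10 + 55 + 54 + 37 + 13 + 50 + 32 + 47 + 19 = 317.
Each contributed unit returns 6.300 to the group, so the social optimum is full contribution by everyone: group total = 6.300 × 317 = 1997.10.
Efficiency loss = (6.300 − 1) × 317 = 1680.10.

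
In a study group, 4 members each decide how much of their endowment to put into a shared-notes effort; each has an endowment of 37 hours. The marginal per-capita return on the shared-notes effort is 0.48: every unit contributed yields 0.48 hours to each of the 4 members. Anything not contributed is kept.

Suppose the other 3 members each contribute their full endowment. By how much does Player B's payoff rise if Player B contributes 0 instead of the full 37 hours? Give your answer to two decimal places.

19.24 hours

Switching from a contribution of 37 to 0 lets Player B keep an extra 37 hours, but lowers the shared-notes effort by 37, which costs Player B their own share of that drop: 0.48 × 37 = 17.76.
Net gain = 37 − 17.76 = 19.24. The private return per contributed unit (0.48) is below 1, so free-riding is indeed the best response regardless of what the others do.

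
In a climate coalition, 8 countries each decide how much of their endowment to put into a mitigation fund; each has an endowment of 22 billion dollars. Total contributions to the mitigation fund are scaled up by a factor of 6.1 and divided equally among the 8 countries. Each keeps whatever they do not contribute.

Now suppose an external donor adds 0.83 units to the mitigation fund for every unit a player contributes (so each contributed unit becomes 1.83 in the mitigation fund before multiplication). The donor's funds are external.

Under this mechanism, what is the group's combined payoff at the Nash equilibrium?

The effective private return per unit is now 6.1 × 1.83 / 8 = 1.3954 > 1, so every player's dominant strategy flips to full contribution.
So the Nash equilibrium is full contribution by all 8; the group earns 6.1 × 1.83 × 176 = 1964.69.

1964.69 billion dollars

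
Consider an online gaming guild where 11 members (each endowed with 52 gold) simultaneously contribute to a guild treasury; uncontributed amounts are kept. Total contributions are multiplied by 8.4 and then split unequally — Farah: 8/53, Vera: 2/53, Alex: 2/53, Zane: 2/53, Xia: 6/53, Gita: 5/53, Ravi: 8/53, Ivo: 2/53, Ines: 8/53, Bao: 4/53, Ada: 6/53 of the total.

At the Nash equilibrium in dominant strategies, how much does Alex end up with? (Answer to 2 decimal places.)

101.45 gold

Player j's private return per contributed unit is 8.4 × (j's share). Contributing is weakly dominant for j when that share is at least 1/8.4 = 0.1190, and contributing 0 is dominant otherwise.
Farah, Ravi and Ines clear that bar, contributing 52 each; the remaining 8 contribute 0. Total contributed: 156.
Alex keeps 52 and receives 8.4 × 156 × 2/53 = 49.45 from the guild treasury, for a payoff of 101.45.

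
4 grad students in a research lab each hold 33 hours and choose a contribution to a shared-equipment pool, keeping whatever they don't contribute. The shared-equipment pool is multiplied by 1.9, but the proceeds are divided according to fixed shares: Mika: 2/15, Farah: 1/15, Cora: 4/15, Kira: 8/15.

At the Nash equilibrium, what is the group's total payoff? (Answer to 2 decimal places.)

161.70 hours

Player j's private return per contributed unit is 1.9 × (j's share). Contributing is weakly dominant for j when that share is at least 1/1.9 = 0.5263, and contributing 0 is dominant otherwise.
The only share above 0.5263 is Kira's 8/15, contributing 33; the remaining 3 contribute 0. Total contributed: 33.
The shared-equipment pool pays out 1.9 × 33 = 62.70 in total (split across the unequal shares, but the aggregate is all that matters for the group sum).
The 3 free-riders keep 33 each, adding 99. Group total = 99 + 62.70 = 161.70.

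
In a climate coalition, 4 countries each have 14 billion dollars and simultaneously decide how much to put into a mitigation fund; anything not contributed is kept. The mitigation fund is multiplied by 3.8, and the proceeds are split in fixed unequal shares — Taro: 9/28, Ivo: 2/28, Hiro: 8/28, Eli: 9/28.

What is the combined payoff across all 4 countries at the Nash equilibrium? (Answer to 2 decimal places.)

173.60 billion dollars

Each unit j contributes comes back to j as 3.8 × (j's share), so j prefers to contribute only if that share exceeds 1/3.8 = 0.2632; otherwise keeping the unit dominates.
Taro, Hiro and Eli clear that bar, contributing 14 each; the remaining 1 contribute 0. Total contributed: 42.
The mitigation fund pays out 3.8 × 42 = 159.60 in total (split across the unequal shares, but the aggregate is all that matters for the group sum).
The 1 free-riders keep 14 each, adding 14. Group total = 14 + 159.60 = 173.60.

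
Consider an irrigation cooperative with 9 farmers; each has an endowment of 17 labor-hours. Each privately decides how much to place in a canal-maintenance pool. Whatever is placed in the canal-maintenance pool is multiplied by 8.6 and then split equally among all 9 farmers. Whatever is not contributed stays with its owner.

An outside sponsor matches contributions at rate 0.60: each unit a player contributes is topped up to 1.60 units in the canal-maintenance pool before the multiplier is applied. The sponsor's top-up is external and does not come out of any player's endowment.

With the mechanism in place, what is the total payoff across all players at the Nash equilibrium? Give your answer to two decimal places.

Under the mechanism each unit contributed yields 8.6 × 1.60 / 9 = 1.5289 back to its contributor per unit of net cost, which exceeds 1, making full contribution the dominant choice for everyone.
At the Nash equilibrium everyone contributes 17. Group total payoff = 8.6 × 1.60 × 153 = 2105.28.

2105.28 labor-hours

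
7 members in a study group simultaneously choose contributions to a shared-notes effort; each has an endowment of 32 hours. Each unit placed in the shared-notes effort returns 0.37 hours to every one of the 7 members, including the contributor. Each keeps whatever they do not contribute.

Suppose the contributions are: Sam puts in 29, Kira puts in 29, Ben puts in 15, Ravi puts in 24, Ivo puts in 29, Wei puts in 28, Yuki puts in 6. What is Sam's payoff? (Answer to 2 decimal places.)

62.20 hours

Total contributed: 29 + 29 + 15 + 24 + 29 + 28 + 6 = 160.
Each receives 0.37 × 160 = 59.20 from the shared-notes effort.
Sam keeps 32 − 29 = 3, so Sam's payoff is 3 + 59.20 = 62.20.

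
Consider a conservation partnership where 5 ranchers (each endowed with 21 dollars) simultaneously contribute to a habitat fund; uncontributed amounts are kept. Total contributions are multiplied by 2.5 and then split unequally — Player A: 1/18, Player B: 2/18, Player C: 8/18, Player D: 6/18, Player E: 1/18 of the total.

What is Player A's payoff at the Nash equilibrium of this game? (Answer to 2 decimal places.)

A player with share s gets back 2.5·s per unit contributed, so full contribution is dominant for anyone with s > 1/2.5 = 0.4000 and zero contribution is dominant for anyone below.
Only Player C (8/18) clears that bar, contributing 21; the remaining 4 contribute 0. Total contributed: 21.
Player A keeps 21 and receives 2.5 × 21 × 1/18 = 2.92 from the habitat fund, for a payoff of 23.92.

23.92 dollars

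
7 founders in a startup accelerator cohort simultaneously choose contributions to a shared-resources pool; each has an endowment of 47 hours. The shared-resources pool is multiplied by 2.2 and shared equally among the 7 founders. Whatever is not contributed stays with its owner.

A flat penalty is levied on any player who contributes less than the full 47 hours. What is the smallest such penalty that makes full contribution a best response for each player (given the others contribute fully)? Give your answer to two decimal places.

Given the others contribute fully, the best deviation is to contribute 0 (any partial contribution still incurs the fine and gives up units whose private return 0.3143 is below 1).
Deviating from 47 to 0 saves 47 hours but forfeits the deviator's share of the drop in the shared-resources pool: 2.2/7 × 47 = 14.77.
So the deviation gain is 47 − 14.77 = 32.23, and the fine must be at least 32.23 hours to wipe it out.

32.23 hours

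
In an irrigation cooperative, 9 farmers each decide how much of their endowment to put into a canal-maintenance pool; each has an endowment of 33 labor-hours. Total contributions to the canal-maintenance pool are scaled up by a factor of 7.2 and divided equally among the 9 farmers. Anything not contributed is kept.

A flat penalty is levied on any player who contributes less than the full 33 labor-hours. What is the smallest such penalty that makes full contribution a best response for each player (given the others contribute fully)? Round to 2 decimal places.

6.60 labor-hours

Given the others contribute fully, the best deviation is to contribute 0 (any partial contribution still incurs the fine and gives up units whose private return 0.8000 is below 1).
Deviating from 33 to 0 saves 33 labor-hours but forfeits the deviator's share of the drop in the canal-maintenance pool: 7.2/9 × 33 = 26.40.
So the deviation gain is 33 − 26.40 = 6.60, and the fine must be at least 6.60 labor-hours to wipe it out.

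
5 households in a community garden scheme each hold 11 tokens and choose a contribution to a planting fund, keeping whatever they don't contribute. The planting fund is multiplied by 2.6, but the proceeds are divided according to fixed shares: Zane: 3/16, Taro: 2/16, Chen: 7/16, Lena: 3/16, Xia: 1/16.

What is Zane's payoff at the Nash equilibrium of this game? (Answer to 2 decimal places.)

Player j's private return per contributed unit is 2.6 × (j's share). Contributing is weakly dominant for j when that share is at least 1/2.6 = 0.3846, and contributing 0 is dominant otherwise.
Only Chen (7/16) clears that bar, contributing 11; the remaining 4 contribute 0. Total contributed: 11.
Zane keeps 11 and receives 2.6 × 11 × 3/16 = 5.36 from the planting fund, for a payoff of 16.36.

16.36 tokens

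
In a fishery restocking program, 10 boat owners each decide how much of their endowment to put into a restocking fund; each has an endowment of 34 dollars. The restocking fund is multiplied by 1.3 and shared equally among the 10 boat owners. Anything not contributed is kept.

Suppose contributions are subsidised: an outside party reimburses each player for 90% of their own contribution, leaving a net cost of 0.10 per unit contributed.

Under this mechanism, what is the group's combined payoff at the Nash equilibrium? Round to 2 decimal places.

748.00 dollars

The effective private return per unit is now (1.3/10) / 0.10 = 1.3000 > 1, so every player's dominant strategy flips to full contribution.
At the Nash equilibrium everyone contributes 34. Group total payoff = 10 × (34 × 0.90 + 1.3 × 34) = 748.00.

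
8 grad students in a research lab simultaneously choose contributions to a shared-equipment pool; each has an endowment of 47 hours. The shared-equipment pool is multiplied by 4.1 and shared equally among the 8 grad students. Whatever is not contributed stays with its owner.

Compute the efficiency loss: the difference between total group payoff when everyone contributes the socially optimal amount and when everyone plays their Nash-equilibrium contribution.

1165.60 hours

Each contributed unit returns 4.1/8 = 0.5125 to its contributor — below 1 — so contributing 0 is dominant for every player. At the Nash equilibrium everyone keeps their 47, and the group total is 8 × 47 = 376.
Each contributed unit returns 4.100 to the group as a whole (0.5125 to each of 8 players), which exceeds 1, so the social optimum is full contribution: group total = 4.100 × 376 = 1541.60.
Efficiency loss = 1541.60 − 376 = 1165.60.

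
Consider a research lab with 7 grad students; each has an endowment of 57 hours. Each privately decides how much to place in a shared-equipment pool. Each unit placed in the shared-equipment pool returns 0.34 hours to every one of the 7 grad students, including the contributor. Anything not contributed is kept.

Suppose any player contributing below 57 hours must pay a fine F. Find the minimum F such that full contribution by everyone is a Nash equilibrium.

Given the others contribute fully, the best deviation is to contribute 0 (any partial contribution still incurs the fine and gives up units whose private return 0.34 is below 1).
Deviating from 57 to 0 saves 57 hours but forfeits the deviator's share of the drop in the shared-equipment pool: 0.34 × 57 = 19.38.
So the deviation gain is 57 − 19.38 = 37.62, and the fine must be at least 37.62 hours to wipe it out.

37.62 hours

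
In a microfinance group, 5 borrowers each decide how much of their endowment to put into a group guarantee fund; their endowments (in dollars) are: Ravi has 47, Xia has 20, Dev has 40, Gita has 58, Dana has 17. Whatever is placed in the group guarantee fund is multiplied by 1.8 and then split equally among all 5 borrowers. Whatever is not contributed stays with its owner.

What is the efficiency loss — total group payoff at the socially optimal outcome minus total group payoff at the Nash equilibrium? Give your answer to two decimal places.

145.60 dollars

The private return per contributed unit is 1.8/5 = 0.3600 < 1 for every player regardless of endowment, so the Nash equilibrium is zero contribution and the group total is Σ E_j = 47 + 20 + 40 + 58 + 17 = 182.
Each contributed unit returns 1.800 to the group, so the social optimum is full contribution by everyone: group total = 1.800 × 182 = 327.60.
Efficiency loss = (1.800 − 1) × 182 = 145.60.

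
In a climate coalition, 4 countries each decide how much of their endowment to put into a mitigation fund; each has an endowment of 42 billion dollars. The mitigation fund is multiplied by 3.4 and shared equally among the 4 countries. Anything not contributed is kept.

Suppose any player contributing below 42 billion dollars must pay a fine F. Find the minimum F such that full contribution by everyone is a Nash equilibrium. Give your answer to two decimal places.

6.30 billion dollars

Given the others contribute fully, the best deviation is to contribute 0 (any partial contribution still incurs the fine and gives up units whose private return 0.8500 is below 1).
Deviating from 42 to 0 saves 42 billion dollars but forfeits the deviator's share of the drop in the mitigation fund: 3.4/4 × 42 = 35.70.
So the deviation gain is 42 − 35.70 = 6.30, and the fine must be at least 6.30 billion dollars to wipe it out.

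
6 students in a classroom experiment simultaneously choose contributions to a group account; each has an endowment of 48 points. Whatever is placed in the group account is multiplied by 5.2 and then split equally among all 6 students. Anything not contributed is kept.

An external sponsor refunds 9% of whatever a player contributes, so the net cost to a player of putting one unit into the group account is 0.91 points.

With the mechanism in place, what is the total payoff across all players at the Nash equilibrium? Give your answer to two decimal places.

288.00 points

Even with the mechanism, each unit contributed returns only (5.2/6) / 0.91 = 0.9524 per unit of net cost, so contributing nothing is still dominant.
At the Nash equilibrium no one contributes; group total payoff = 6 × 48 = 288.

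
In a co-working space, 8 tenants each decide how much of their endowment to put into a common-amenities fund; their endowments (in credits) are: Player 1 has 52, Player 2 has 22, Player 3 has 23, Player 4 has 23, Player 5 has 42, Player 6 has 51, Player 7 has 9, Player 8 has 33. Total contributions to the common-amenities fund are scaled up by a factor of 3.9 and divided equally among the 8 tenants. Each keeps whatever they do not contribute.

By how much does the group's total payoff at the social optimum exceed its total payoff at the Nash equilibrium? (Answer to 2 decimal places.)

739.50 credits

The private return per contributed unit is 3.9/8 = 0.4875 < 1 for every player regardless of endowment, so the Nash equilibrium is zero contribution and the group total is Σ E_j = 52 + 22 + 23 + 23 + 42 + 51 + 9 + 33 = 255.
Each contributed unit returns 3.900 to the group, so the social optimum is full contribution by everyone: group total = 3.900 × 255 = 994.50.
Efficiency loss = (3.900 − 1) × 255 = 739.50.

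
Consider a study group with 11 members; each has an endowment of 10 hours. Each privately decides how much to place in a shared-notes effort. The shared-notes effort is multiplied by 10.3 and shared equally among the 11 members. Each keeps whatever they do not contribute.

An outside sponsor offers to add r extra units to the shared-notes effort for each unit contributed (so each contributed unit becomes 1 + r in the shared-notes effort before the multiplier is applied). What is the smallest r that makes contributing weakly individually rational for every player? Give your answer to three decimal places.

With matching at rate r, one contributed unit becomes (1 + r) in the shared-notes effort and returns 10.3 × (1 + r) / 11 to the contributor.
Setting this equal to 1: 1 + r = 11/10.3 = 1.0680.
So the minimum matching rate is r = 1.0680 − 1 = 0.068.

0.068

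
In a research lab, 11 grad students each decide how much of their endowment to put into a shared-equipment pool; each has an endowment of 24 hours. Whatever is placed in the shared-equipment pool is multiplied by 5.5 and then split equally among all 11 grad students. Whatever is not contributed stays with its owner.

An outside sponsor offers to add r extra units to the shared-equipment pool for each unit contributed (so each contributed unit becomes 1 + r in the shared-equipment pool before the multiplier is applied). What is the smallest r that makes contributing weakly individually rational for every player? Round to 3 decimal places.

With matching at rate r, one contributed unit becomes (1 + r) in the shared-equipment pool and returns 5.5 × (1 + r) / 11 to the contributor.
Setting this equal to 1: 1 + r = 11/5.5 = 2.0000.
So the minimum matching rate is r = 2.0000 − 1 = 1.000.

1.000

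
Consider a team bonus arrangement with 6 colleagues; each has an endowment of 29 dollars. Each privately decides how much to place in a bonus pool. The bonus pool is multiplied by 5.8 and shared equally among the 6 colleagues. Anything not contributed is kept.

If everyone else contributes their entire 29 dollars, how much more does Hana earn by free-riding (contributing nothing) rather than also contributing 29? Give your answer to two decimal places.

0.97 dollars

Switching from a contribution of 29 to 0 lets Hana keep an extra 29 dollars, but lowers the bonus pool by 29, which costs Hana their own share of that drop: 5.8/6 × 29 = 28.03.
Net gain = 29 − 28.03 = 0.97. The private return per contributed unit (0.9667) is below 1, so free-riding is indeed the best response regardless of what the others do.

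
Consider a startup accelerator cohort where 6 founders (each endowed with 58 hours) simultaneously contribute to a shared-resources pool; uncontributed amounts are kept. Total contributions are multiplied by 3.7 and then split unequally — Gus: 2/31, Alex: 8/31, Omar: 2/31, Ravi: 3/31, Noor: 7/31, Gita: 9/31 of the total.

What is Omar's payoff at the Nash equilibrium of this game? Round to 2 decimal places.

Each unit j contributes comes back to j as 3.7 × (j's share), so j prefers to contribute only if that share exceeds 1/3.7 = 0.2703; otherwise keeping the unit dominates.
The only share above 0.2703 is Gita's 9/31, contributing 58; the remaining 5 contribute 0. Total contributed: 58.
Omar keeps 58 and receives 3.7 × 58 × 2/31 = 13.85 from the shared-resources pool, for a payoff of 71.85.

71.85 hours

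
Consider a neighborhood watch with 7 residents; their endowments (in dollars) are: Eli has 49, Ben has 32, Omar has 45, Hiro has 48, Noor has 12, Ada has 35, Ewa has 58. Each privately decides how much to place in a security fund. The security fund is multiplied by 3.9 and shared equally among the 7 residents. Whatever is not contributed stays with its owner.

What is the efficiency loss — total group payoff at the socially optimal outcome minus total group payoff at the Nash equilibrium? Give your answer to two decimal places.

809.10 dollars

The private return per contributed unit is 3.9/7 = 0.5571 < 1 for every player regardless of endowment, so the Nash equilibrium is zero contribution and the group total is Σ E_j = 49 + 32 + 45 + 48 + 12 + 35 + 58 = 279.
Each contributed unit returns 3.900 to the group, so the social optimum is full contribution by everyone: group total = 3.900 × 279 = 1088.10.
Efficiency loss = (3.900 − 1) × 279 = 809.10.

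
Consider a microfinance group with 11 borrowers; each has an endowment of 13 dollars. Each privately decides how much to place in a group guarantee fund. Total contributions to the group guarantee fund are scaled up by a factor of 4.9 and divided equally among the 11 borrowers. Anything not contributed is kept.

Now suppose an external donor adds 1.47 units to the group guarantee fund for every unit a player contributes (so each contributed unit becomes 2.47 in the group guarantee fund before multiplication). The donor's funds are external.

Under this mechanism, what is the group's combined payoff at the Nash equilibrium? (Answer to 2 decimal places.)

With the mechanism, a contributed unit returns 4.9 × 2.47 / 11 = 1.1003 per unit of net cost to the contributor — now above 1 — so contributing fully is weakly dominant for every player.
So the Nash equilibrium is full contribution by all 11; the group earns 4.9 × 2.47 × 143 = 1730.73.

1730.73 dollars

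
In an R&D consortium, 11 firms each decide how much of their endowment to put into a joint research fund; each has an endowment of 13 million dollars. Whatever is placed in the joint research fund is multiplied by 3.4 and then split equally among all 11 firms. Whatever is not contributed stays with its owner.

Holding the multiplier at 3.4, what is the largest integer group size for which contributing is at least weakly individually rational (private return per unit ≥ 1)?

Private return per unit is 3.4/(group size), which is ≥ 1 whenever the group size is ≤ 3.4.
The largest such integer is 3.

3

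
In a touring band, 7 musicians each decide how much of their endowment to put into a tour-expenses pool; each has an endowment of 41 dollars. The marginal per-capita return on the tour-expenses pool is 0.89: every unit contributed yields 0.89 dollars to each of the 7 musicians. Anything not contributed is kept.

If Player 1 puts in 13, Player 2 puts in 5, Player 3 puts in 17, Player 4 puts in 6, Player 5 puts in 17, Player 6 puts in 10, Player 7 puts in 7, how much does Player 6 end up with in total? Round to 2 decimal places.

97.75 dollars

Total contributed: 13 + 5 + 17 + 6 + 17 + 10 + 7 = 75.
Each receives 0.89 × 75 = 66.75 from the tour-expenses pool.
Player 6 keeps 41 − 10 = 31, so Player 6's payoff is 31 + 66.75 = 97.75.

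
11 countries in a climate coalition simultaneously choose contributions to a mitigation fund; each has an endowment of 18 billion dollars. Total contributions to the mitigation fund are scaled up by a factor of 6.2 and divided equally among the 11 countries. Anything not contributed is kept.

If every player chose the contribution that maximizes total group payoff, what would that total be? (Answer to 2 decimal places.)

1227.60 billion dollars

Each contributed unit returns 6.200 to the group as a whole (0.5636 to each of 11 players), which exceeds 1, so the social optimum is full contribution: group total = 6.200 × 198 = 1227.60.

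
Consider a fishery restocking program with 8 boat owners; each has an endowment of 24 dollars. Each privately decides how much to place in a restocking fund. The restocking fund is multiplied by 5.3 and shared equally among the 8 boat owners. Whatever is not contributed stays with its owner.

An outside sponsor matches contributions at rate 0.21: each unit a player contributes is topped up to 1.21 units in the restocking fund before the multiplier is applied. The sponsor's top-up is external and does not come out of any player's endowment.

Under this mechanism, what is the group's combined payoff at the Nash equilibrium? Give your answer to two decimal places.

192.00 dollars

The effective private return is 5.3 × 1.21 / 8 = 0.8016, which is still under 1, so the mechanism doesn't change anyone's dominant strategy: zero contribution.
Everyone keeps their endowment and the group total is 8 × 24 = 192.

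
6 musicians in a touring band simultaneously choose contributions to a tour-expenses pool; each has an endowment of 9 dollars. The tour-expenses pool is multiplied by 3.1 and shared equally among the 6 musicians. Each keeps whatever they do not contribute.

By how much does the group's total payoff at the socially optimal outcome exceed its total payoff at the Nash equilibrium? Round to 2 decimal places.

113.40 dollars

Each contributed unit returns 3.1/6 = 0.5167 to its contributor — below 1 — so contributing 0 is dominant for every player. At the Nash equilibrium everyone keeps their 9, and the group total is 6 × 9 = 54.
Each contributed unit returns 3.100 to the group as a whole (0.5167 to each of 6 players), which exceeds 1, so the social optimum is full contribution: group total = 3.100 × 54 = 167.40.
Efficiency loss = 167.40 − 54 = 113.40.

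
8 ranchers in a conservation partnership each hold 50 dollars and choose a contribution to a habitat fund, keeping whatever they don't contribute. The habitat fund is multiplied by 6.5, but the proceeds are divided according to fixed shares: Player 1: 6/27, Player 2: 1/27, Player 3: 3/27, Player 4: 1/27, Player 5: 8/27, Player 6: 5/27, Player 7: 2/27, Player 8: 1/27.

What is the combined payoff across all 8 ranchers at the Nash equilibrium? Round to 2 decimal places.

Each unit j contributes comes back to j as 6.5 × (j's share), so j prefers to contribute only if that share exceeds 1/6.5 = 0.1538; otherwise keeping the unit dominates.
Player 1, Player 5 and Player 6 are above the threshold, contributing 50 each; the remaining 5 contribute 0. Total contributed: 150.
The habitat fund pays out 6.5 × 150 = 975.00 in total (split across the unequal shares, but the aggregate is all that matters for the group sum).
The 5 free-riders keep 50 each, adding 250. Group total = 250 + 975.00 = 1225.00.

1225.00 dollars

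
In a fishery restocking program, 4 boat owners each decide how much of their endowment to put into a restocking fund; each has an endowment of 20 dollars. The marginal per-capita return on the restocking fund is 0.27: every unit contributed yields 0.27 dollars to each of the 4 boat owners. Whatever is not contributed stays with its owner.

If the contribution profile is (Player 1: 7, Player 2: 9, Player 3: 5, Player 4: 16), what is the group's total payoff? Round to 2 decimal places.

82.96 dollars

Total contributed: 7 + 9 + 5 + 16 = 37; total kept: 4 × 20 − 37 = 43.
The restocking fund pays out 0.27 × 4 × 37 = 39.96 in aggregate.
Group total = 43 + 39.96 = 82.96.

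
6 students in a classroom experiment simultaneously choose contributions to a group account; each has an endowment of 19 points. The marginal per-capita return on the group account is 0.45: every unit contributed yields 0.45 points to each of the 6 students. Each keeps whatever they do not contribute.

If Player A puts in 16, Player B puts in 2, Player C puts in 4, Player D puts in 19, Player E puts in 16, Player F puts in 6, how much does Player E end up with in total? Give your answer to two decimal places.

31.35 points

Total contributed: 16 + 2 + 4 + 19 + 16 + 6 = 63.
Each receives 0.45 × 63 = 28.35 from the group account.
Player E keeps 19 − 16 = 3, so Player E's payoff is 3 + 28.35 = 31.35.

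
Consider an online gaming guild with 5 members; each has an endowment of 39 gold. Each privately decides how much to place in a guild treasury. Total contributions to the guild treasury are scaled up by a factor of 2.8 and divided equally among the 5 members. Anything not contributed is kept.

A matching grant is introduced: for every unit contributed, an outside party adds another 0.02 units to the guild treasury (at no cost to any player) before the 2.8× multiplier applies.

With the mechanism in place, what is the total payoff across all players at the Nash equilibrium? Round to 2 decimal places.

With the mechanism, a contributed unit returns 2.8 × 1.02 / 5 = 0.5712 per unit of net cost — still below 1 — so contributing 0 remains dominant for every player.
At the Nash equilibrium no one contributes; group total payoff = 5 × 39 = 195.

195.00 gold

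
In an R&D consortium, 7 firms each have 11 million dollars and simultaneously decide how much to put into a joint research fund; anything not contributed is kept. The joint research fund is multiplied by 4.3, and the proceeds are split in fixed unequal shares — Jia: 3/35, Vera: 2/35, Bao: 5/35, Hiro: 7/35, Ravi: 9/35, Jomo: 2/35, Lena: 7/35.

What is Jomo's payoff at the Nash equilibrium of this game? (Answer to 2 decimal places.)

A player with share s gets back 4.3·s per unit contributed, so full contribution is dominant for anyone with s > 1/4.3 = 0.2326 and zero contribution is dominant for anyone below.
Only Ravi (9/35) clears that bar, contributing 11; the remaining 6 contribute 0. Total contributed: 11.
Jomo keeps 11 and receives 4.3 × 11 × 2/35 = 2.70 from the joint research fund, for a payoff of 13.70.

13.70 million dollars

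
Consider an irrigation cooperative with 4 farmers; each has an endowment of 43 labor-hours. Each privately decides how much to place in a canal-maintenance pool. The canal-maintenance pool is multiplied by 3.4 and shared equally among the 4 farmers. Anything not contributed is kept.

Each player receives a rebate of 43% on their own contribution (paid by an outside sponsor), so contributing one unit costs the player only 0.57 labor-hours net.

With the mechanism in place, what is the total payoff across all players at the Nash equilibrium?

658.76 labor-hours

Under the mechanism each unit contributed yields (3.4/4) / 0.57 = 1.4912 back to its contributor per unit of net cost, which exceeds 1, making full contribution the dominant choice for everyone.
So the Nash equilibrium is full contribution by all 4; the group earns 4 × (43 × 0.43 + 3.4 × 43) = 658.76.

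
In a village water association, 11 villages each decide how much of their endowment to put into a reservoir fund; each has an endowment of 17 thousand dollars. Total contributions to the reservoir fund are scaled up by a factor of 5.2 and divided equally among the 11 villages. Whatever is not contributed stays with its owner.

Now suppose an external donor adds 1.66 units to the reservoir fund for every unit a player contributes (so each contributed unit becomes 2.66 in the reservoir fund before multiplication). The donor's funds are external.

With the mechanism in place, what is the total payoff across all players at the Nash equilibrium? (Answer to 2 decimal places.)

With the mechanism, a contributed unit returns 5.2 × 2.66 / 11 = 1.2575 per unit of net cost to the contributor — now above 1 — so contributing fully is weakly dominant for every player.
At the Nash equilibrium everyone contributes 17. Group total payoff = 5.2 × 2.66 × 187 = 2586.58.

2586.58 thousand dollars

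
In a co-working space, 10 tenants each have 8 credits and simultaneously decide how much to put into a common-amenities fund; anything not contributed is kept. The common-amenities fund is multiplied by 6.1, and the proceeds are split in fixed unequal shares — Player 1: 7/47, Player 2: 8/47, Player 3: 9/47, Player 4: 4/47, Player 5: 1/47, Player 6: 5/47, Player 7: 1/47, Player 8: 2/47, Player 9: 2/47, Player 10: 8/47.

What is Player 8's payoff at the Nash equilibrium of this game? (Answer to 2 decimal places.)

Each unit j contributes comes back to j as 6.1 × (j's share), so j prefers to contribute only if that share exceeds 1/6.1 = 0.1639; otherwise keeping the unit dominates.
The shares above 0.1639 belong to Player 2, Player 3 and Player 10, contributing 8 each; the remaining 7 contribute 0. Total contributed: 24.
Player 8 keeps 8 and receives 6.1 × 24 × 2/47 = 6.23 from the common-amenities fund, for a payoff of 14.23.

14.23 credits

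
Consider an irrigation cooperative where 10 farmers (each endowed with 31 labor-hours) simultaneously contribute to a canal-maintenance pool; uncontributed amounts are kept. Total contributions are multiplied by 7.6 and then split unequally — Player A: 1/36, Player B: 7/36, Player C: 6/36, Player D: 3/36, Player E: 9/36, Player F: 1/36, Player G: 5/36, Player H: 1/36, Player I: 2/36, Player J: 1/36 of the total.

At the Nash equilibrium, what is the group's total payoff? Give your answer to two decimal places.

Each unit j contributes comes back to j as 7.6 × (j's share), so j prefers to contribute only if that share exceeds 1/7.6 = 0.1316; otherwise keeping the unit dominates.
Player B, Player C, Player E and Player G are above the threshold, contributing 31 each; the remaining 6 contribute 0. Total contributed: 124.
The canal-maintenance pool pays out 7.6 × 124 = 942.40 in total (split across the unequal shares, but the aggregate is all that matters for the group sum).
The 6 free-riders keep 31 each, adding 186. Group total = 186 + 942.40 = 1128.40.

1128.40 labor-hours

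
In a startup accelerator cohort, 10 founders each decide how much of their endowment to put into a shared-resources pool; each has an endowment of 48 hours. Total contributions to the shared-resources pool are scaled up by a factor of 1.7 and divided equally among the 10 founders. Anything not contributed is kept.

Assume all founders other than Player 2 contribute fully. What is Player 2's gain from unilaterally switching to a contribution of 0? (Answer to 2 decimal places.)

Switching from a contribution of 48 to 0 lets Player 2 keep an extra 48 hours, but lowers the shared-resources pool by 48, which costs Player 2 their own share of that drop: 1.7/10 × 48 = 8.16.
Net gain = 48 − 8.16 = 39.84. The private return per contributed unit (0.1700) is below 1, so free-riding is indeed the best response regardless of what the others do.

39.84 hours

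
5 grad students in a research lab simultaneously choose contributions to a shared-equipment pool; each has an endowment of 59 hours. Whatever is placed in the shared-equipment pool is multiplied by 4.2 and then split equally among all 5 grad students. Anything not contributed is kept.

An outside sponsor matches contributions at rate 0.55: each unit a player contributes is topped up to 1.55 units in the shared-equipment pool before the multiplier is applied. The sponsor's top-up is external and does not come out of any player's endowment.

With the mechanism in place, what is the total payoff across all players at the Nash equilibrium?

Under the mechanism each unit contributed yields 4.2 × 1.55 / 5 = 1.3020 back to its contributor per unit of net cost, which exceeds 1, making full contribution the dominant choice for everyone.
So the Nash equilibrium is full contribution by all 5; the group earns 4.2 × 1.55 × 295 = 1920.45.

1920.45 hours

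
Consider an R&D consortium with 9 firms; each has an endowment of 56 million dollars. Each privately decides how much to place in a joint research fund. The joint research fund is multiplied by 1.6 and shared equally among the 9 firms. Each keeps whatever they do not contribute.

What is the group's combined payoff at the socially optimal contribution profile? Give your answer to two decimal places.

Each contributed unit returns 1.600 to the group as a whole (0.1778 to each of 9 players), which exceeds 1, so the social optimum is full contribution: group total = 1.600 × 504 = 806.40.

806.40 million dollars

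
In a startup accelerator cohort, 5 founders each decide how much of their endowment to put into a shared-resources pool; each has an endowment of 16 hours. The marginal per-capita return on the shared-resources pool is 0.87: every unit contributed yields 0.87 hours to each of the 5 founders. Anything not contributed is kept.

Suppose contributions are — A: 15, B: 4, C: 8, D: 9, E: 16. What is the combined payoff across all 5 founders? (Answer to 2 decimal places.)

254.20 hours

Total contributed: 15 + 4 + 8 + 9 + 16 = 52; total kept: 5 × 16 − 52 = 28.
The shared-resources pool pays out 0.87 × 5 × 52 = 226.20 in aggregate.
Group total = 28 + 226.20 = 254.20.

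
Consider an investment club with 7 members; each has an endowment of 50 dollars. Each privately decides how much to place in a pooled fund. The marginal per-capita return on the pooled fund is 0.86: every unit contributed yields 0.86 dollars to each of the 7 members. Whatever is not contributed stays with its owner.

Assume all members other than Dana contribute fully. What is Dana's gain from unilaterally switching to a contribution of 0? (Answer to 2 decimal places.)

7.00 dollars

Switching from a contribution of 50 to 0 lets Dana keep an extra 50 dollars, but lowers the pooled fund by 50, which costs Dana their own share of that drop: 0.86 × 50 = 43.00.
Net gain = 50 − 43.00 = 7.00. The private return per contributed unit (0.86) is below 1, so free-riding is indeed the best response regardless of what the others do.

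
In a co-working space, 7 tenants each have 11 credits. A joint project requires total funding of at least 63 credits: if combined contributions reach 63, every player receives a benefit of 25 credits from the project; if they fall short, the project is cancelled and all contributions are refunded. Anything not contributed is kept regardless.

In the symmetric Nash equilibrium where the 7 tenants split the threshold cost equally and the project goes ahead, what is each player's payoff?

27 credits

Equal share of the threshold: 63/7 = 9.
At this profile no one gains by cutting their contribution: any cut drops the total below 63, the project is cancelled, contributions are refunded, and the deviator ends with 11, which is less than 11 − 9 + 25 = 27. Contributing more than 9 just wastes the excess. So contributing exactly 9 is a best response.
Each player's payoff: 11 − 9 + 25 = 27.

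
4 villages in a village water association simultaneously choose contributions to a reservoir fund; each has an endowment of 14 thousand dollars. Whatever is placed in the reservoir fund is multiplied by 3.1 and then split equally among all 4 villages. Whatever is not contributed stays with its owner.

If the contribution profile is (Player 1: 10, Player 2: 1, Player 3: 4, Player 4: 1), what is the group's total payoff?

Total contributed: 10 + 1 + 4 + 1 = 16; total kept: 4 × 14 − 16 = 40.
The reservoir fund pays out 3.1 × 16 = 49.60 in aggregate.
Group total = 40 + 49.60 = 89.60.

89.60 thousand dollars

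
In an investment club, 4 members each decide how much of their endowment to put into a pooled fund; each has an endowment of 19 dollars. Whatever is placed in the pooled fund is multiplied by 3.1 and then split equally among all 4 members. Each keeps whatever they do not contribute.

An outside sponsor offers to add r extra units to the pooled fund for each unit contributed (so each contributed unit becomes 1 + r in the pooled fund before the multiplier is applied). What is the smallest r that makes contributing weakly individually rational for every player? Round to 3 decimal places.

With matching at rate r, one contributed unit becomes (1 + r) in the pooled fund and returns 3.1 × (1 + r) / 4 to the contributor.
Setting this equal to 1: 1 + r = 4/3.1 = 1.2903.
So the minimum matching rate is r = 1.2903 − 1 = 0.290.

0.290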